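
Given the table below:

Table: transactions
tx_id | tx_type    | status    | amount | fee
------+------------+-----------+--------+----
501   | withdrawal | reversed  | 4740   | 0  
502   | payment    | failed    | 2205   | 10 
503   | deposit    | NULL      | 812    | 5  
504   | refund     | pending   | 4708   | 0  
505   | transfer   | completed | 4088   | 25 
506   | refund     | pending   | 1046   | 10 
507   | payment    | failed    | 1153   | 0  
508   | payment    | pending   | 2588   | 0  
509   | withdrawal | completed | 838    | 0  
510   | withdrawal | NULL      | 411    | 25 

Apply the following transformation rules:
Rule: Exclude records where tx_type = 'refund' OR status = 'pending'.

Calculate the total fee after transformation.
65

Step 1: Find records where tx_type = 'refund' OR status = 'pending'
Step 2: 3 records match, summing to 10
Step 3: Original sum: 75
Step 4: Remaining sum = 75 - 10 = 65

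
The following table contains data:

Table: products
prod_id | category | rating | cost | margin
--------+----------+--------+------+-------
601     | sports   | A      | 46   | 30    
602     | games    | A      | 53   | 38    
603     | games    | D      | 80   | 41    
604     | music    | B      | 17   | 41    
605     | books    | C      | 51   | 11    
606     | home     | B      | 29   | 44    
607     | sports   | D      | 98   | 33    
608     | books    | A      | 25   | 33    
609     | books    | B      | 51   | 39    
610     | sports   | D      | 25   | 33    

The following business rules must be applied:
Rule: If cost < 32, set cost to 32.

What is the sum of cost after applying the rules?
507

Step 1: 4 records have cost < 32
Step 2: These records originally summed to 96
Step 3: After setting to minimum: 4 × 32 = 128
Step 4: Unaffected records sum: 379
Step 5: Final sum = 128 + 379 = 507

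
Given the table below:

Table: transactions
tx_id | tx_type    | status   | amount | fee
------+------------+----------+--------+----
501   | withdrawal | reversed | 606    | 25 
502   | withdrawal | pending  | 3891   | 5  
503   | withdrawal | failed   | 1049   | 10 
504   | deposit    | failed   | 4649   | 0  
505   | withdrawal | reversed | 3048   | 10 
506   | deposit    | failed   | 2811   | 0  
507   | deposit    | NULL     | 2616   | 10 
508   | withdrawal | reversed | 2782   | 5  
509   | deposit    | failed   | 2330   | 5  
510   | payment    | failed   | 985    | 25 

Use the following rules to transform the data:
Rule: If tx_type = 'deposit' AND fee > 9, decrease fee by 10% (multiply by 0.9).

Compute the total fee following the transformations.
94.0

Step 1: Find records where tx_type = 'deposit' AND fee > 9
Step 2: 1 records match, summing to 10
Step 3: After multiplier: 10 × 0.9 = 9.0
Step 4: Unaffected records sum: 85
Step 5: Final sum = 9.0 + 85 = 94.0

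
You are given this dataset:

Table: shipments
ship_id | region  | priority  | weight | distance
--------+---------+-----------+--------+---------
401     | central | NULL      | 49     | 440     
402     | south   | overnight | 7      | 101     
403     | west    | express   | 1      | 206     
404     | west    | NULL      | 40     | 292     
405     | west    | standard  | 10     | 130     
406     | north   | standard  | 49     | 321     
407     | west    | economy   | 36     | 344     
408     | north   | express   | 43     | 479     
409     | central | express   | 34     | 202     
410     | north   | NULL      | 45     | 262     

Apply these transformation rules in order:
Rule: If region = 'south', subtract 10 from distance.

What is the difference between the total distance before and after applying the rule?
10

Step 1: Original sum of distance = 2777
Step 2: 1 records have region = 'south'
Step 3: Each affected record changes by -10
Step 4: Total change = 1 × -10 = -10
Step 5: New sum = 2777 + -10 = 2767
Step 6: Difference = |2767 - 2777| = 10
        (Sum decreased by 10)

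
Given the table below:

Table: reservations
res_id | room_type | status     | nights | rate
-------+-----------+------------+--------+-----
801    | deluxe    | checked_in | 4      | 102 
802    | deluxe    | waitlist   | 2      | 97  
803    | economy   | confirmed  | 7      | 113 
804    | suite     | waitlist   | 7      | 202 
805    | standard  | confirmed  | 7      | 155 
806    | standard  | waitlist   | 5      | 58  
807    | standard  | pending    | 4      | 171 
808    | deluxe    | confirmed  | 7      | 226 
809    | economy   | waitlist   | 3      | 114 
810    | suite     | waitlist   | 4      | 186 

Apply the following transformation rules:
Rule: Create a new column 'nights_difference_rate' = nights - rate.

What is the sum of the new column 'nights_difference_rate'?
-1374

Step 1: For each record, compute nights - rate
Example calculations:
  4 - 102 = -98
  2 - 97 = -95
  7 - 113 = -106
  ...
Step 2: Sum all derived values
Step 3: Total = -1374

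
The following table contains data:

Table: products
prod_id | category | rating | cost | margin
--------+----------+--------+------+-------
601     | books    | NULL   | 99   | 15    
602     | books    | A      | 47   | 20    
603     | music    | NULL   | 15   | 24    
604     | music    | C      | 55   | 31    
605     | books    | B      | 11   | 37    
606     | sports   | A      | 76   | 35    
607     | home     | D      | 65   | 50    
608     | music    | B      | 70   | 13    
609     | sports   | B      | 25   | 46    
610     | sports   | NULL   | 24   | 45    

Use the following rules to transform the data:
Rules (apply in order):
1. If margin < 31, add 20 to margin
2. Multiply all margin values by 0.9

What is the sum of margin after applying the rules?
356.4

Step 1: Apply Rule 1 - Add 20 to records with margin < 31
  - 4 records affected: 72 + (4 × 20) = 152
  - Unaffected records: 244
  - Sum after Rule 1: 396
Step 2: Apply Rule 2 - Multiply all by 0.9
  - 396 × 0.9 = 356.4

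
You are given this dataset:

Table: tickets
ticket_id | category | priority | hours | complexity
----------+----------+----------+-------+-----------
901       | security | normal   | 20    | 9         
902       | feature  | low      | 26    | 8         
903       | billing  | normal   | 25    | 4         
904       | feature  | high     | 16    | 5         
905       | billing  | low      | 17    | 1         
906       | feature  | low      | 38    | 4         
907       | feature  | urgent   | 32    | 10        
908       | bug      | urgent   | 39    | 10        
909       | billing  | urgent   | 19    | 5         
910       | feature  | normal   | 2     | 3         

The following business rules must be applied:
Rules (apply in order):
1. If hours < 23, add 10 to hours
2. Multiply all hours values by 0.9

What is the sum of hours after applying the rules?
255.6

Step 1: Apply Rule 1 - Add 10 to records with hours < 23
  - 5 records affected: 74 + (5 × 10) = 124
  - Unaffected records: 160
  - Sum after Rule 1: 284
Step 2: Apply Rule 2 - Multiply all by 0.9
  - 284 × 0.9 = 255.6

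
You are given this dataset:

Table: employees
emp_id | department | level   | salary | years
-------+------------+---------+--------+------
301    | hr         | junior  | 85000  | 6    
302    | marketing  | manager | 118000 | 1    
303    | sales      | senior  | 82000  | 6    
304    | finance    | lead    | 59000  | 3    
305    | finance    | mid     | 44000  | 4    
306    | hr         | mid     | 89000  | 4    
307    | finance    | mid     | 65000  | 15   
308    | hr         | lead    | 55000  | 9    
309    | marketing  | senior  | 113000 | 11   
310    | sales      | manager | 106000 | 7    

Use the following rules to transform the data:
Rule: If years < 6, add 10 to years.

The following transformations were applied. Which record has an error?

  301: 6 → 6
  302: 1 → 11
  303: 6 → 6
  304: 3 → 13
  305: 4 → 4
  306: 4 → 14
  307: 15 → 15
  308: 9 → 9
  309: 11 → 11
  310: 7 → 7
Record 305 has an error. The correct transformed value should be 14, not 4.

Step 1: Check each record against the rule
Step 2: Record 305 has years = 4
Step 3: Since 4 < 6, the bonus should have been applied
Step 4: Correct value = 14, but claimed value = 4
Conclusion: Record 305 has the error.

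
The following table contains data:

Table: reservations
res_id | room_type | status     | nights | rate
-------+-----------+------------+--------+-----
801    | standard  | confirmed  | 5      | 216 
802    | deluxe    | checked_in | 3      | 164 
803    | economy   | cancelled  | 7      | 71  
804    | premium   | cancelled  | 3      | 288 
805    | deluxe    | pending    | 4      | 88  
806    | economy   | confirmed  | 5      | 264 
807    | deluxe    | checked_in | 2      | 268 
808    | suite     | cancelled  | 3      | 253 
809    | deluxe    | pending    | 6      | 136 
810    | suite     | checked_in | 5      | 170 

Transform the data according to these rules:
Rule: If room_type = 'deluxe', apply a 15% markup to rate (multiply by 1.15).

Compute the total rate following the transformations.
2016.4

Step 1: Records with room_type = 'deluxe' have total rate = 656
Step 2: Apply multiplier: 656 × 1.15 = 754.4
Step 3: Other records total: 1262
Step 4: Final sum = 754.4 + 1262 = 2016.4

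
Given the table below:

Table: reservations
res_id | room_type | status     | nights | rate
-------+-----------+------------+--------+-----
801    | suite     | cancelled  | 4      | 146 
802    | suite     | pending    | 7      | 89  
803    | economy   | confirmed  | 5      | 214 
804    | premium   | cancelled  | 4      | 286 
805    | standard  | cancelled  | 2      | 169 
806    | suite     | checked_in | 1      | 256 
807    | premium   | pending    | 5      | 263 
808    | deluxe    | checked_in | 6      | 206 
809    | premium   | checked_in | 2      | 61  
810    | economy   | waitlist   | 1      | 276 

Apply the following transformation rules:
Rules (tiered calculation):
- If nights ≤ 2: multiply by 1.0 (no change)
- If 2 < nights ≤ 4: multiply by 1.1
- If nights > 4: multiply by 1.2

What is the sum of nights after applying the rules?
42.4

Step 1: Tier 1 (nights ≤ 2): 4 records, sum = 6 × 1.0 = 6.0
Step 2: Tier 2 (2 < nights ≤ 4): 2 records, sum = 8 × 1.1 = 8.8
Step 3: Tier 3 (nights > 4): 4 records, sum = 23 × 1.2 = 27.6
Step 4: Final sum = 6.0 + 8.8 + 27.6 = 42.4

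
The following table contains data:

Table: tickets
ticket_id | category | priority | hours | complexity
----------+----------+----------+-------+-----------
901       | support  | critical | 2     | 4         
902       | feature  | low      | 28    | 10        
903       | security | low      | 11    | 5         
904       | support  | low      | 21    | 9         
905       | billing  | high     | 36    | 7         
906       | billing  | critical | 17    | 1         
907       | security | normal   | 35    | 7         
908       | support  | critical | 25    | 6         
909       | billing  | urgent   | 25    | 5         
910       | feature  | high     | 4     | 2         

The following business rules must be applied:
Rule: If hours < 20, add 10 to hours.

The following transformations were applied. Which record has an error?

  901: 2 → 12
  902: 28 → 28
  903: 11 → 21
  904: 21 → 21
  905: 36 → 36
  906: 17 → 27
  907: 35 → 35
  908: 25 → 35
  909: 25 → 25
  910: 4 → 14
Record 908 has an error. The correct transformed value should be 25, not 35.

Step 1: Check each record against the rule
Step 2: Record 908 has hours = 25
Step 3: Since 25 >= 20, the bonus should not have been applied
Step 4: Correct value = 25, but claimed value = 35
Conclusion: Record 908 has the error.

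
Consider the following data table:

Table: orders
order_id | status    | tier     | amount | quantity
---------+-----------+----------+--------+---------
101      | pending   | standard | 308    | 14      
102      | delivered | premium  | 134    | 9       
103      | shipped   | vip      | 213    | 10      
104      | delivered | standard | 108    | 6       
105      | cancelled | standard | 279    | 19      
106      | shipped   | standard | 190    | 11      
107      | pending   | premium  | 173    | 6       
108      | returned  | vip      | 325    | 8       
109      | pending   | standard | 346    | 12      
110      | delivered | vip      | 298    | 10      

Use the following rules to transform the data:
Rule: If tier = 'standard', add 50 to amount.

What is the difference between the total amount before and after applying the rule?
250

Step 1: Original sum of amount = 2374
Step 2: 5 records have tier = 'standard'
Step 3: Each affected record changes by 50
Step 4: Total change = 5 × 50 = 250
Step 5: New sum = 2374 + 250 = 2624
Step 6: Difference = |2624 - 2374| = 250
        (Sum increased by 250)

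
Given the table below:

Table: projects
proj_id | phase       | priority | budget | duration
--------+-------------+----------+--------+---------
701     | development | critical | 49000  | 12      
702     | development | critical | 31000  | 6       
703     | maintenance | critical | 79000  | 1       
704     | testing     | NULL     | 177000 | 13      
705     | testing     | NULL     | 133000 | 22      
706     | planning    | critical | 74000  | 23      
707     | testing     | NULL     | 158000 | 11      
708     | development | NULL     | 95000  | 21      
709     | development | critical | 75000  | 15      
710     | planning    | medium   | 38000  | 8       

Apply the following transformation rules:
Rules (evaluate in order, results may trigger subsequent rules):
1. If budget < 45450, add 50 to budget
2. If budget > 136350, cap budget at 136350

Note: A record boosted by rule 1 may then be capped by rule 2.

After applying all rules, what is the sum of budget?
846800

Step 1: Apply rule 1 to records with budget < 45450
  - 2 records get bonus of 50
  - Of these, 0 records then exceed 136350 and get capped
Step 2: Apply rule 2 to records with budget > 136350
  - 2 records (original) are capped
Step 3: Calculate final sum = 846800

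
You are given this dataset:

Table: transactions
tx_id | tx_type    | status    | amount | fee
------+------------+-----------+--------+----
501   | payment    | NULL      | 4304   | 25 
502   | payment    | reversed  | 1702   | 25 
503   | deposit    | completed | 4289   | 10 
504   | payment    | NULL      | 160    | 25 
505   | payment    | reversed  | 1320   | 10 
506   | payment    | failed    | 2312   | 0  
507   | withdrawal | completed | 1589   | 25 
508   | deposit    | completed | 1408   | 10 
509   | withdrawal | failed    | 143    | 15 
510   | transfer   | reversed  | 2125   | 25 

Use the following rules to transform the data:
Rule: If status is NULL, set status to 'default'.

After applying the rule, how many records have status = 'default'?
2

Step 1: Count records where status IS NULL
Step 2: Found 2 records with NULL status
Step 3: These records will have status set to 'default'
Step 4: Records already having status = 'default': 0
Step 5: Answer: 2 + 0 = 2 records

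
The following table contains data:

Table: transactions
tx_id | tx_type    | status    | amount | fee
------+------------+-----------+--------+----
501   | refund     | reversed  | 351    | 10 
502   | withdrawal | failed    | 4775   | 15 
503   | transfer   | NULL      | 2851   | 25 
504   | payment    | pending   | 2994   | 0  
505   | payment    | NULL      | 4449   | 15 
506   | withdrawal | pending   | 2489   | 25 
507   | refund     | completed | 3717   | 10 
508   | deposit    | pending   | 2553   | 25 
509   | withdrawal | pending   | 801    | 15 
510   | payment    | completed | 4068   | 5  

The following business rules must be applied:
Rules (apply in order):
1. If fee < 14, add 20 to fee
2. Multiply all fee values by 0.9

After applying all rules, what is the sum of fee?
202.5

Step 1: Apply Rule 1 - Add 20 to records with fee < 14
  - 4 records affected: 25 + (4 × 20) = 105
  - Unaffected records: 120
  - Sum after Rule 1: 225
Step 2: Apply Rule 2 - Multiply all by 0.9
  - 225 × 0.9 = 202.5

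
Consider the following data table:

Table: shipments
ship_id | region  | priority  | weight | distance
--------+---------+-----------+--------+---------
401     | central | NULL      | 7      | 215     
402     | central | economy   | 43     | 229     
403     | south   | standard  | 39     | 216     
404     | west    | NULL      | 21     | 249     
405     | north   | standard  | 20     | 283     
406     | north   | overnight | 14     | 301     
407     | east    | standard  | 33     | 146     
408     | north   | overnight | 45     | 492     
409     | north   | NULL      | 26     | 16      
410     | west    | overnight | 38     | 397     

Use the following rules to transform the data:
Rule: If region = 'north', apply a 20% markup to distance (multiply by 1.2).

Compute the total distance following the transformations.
2762.4

Step 1: Records with region = 'north' have total distance = 1092
Step 2: Apply multiplier: 1092 × 1.2 = 1310.4
Step 3: Other records total: 1452
Step 4: Final sum = 1310.4 + 1452 = 2762.4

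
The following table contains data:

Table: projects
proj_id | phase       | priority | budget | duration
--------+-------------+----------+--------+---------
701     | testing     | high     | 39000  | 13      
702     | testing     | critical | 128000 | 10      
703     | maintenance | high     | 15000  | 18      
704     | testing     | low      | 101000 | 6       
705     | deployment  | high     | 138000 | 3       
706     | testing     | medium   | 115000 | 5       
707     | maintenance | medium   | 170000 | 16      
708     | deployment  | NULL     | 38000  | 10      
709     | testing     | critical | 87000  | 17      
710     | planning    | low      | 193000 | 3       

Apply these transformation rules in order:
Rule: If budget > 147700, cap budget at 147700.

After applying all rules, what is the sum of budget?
956400

Step 1: 2 records have budget > 147700
Step 2: These records originally summed to 363000
Step 3: After capping: 2 × 147700 = 295400
Step 4: Unaffected records sum: 661000
Step 5: Final sum = 295400 + 661000 = 956400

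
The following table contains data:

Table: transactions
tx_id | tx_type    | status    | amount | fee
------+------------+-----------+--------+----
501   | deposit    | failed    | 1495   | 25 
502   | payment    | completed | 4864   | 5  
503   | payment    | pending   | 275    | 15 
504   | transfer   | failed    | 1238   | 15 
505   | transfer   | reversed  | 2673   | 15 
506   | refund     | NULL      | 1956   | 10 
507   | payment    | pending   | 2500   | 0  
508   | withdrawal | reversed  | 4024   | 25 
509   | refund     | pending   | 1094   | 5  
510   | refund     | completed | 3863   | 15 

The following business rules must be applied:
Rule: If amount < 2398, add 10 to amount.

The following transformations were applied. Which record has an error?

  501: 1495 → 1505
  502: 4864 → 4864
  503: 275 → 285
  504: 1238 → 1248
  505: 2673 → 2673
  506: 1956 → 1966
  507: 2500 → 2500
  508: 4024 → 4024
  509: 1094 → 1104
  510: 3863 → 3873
Record 510 has an error. The correct transformed value should be 3863, not 3873.

Step 1: Check each record against the rule
Step 2: Record 510 has amount = 3863
Step 3: Since 3863 >= 2398, the bonus should not have been applied
Step 4: Correct value = 3863, but claimed value = 3873
Conclusion: Record 510 has the error.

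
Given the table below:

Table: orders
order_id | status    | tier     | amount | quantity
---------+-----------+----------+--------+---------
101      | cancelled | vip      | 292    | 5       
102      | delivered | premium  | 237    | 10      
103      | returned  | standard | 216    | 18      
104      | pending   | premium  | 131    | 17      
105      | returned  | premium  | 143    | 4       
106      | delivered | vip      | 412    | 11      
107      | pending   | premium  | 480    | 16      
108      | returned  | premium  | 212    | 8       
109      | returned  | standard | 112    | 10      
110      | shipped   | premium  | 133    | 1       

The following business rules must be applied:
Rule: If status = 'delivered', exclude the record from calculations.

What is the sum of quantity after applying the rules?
79

Step 1: Identify records where status = 'delivered'
Step 2: The excluded records sum to 21
Step 3: Original total quantity = 100
Step 4: Remaining total = 100 - 21 = 79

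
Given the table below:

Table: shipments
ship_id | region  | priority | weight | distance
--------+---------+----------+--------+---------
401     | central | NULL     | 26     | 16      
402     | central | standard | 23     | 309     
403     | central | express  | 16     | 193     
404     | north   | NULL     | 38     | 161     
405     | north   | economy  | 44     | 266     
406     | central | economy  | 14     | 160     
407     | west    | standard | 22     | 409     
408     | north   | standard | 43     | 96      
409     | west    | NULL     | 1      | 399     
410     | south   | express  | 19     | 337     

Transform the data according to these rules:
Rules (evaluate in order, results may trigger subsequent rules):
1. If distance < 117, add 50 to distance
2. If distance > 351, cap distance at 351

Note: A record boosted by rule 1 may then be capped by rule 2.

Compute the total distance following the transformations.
2340

Step 1: Apply rule 1 to records with distance < 117
  - 2 records get bonus of 50
  - Of these, 0 records then exceed 351 and get capped
Step 2: Apply rule 2 to records with distance > 351
  - 2 records (original) are capped
Step 3: Calculate final sum = 2340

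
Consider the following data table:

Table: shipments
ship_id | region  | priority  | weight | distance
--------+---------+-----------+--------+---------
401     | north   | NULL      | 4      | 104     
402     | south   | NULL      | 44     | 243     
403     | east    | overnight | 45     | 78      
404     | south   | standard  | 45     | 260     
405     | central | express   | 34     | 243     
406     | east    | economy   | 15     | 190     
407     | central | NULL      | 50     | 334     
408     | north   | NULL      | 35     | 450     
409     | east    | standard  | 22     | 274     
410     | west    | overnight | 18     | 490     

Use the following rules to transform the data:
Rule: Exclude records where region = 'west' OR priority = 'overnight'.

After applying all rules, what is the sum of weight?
249

Step 1: Find records where region = 'west' OR priority = 'overnight'
Step 2: 2 records match, summing to 63
Step 3: Original sum: 312
Step 4: Remaining sum = 312 - 63 = 249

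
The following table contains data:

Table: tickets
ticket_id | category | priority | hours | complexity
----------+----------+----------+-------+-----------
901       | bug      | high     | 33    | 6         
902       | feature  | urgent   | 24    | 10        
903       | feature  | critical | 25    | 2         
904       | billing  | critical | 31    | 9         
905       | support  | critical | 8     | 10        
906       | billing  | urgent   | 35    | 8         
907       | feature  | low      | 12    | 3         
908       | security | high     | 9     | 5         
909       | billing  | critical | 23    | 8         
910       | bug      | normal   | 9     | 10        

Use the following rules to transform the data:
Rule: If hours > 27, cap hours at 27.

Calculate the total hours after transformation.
191

Step 1: 3 records have hours > 27
Step 2: These records originally summed to 99
Step 3: After capping: 3 × 27 = 81
Step 4: Unaffected records sum: 110
Step 5: Final sum = 81 + 110 = 191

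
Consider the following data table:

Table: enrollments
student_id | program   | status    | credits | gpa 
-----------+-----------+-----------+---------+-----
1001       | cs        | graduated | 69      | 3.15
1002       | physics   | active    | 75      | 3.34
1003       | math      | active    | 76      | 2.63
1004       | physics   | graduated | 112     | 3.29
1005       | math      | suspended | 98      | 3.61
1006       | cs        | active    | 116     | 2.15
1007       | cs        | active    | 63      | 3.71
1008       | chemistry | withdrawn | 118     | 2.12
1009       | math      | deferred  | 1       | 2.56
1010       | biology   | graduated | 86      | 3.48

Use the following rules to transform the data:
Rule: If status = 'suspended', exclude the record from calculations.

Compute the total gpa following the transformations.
26.43

Step 1: Identify records where status = 'suspended'
Step 2: The excluded records sum to 3.61
Step 3: Original total gpa = 30.04
Step 4: Remaining total = 30.04 - 3.61 = 26.43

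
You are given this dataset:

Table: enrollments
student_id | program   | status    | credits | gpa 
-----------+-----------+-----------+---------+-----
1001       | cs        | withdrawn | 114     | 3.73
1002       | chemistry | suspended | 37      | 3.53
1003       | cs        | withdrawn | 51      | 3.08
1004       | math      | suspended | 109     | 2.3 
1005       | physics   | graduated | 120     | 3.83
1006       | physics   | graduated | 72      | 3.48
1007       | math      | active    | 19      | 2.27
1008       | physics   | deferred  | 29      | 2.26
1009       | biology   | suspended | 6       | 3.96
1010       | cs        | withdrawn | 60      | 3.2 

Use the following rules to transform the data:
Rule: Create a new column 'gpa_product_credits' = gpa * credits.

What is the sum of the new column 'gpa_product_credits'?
1998.2

Step 1: For each record, compute gpa * credits
Example calculations:
  3.73 * 114 = 425.22
  3.53 * 37 = 130.61
  3.08 * 51 = 157.08
  ...
Step 2: Sum all derived values
Step 3: Total = 1998.2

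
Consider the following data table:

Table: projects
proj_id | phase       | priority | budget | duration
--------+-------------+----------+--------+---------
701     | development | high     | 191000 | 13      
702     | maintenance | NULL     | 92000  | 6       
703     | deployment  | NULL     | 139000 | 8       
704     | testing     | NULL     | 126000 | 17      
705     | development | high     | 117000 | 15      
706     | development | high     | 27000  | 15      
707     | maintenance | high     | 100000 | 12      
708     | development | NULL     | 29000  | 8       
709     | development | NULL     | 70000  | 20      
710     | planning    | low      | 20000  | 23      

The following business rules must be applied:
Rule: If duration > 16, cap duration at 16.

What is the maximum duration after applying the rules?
16

Step 1: Original maximum duration = 23
Step 2: Apply cap at 16
Step 3: 3 records had duration > 16 and were capped
Step 4: Maximum after transformation = 16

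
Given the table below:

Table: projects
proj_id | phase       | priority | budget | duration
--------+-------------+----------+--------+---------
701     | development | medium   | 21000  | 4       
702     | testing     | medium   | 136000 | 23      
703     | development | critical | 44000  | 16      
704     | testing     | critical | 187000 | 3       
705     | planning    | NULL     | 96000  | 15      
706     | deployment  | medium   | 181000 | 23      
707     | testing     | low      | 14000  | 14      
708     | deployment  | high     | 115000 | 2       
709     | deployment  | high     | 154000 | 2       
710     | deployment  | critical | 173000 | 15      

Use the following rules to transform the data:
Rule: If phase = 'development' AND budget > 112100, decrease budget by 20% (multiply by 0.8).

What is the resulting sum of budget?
1121000

Step 1: Find records where phase = 'development' AND budget > 112100
Step 2: 0 records match, summing to 0
Step 3: After multiplier: 0 × 0.8 = 0.0
Step 4: Unaffected records sum: 1121000
Step 5: Final sum = 0.0 + 1121000 = 1121000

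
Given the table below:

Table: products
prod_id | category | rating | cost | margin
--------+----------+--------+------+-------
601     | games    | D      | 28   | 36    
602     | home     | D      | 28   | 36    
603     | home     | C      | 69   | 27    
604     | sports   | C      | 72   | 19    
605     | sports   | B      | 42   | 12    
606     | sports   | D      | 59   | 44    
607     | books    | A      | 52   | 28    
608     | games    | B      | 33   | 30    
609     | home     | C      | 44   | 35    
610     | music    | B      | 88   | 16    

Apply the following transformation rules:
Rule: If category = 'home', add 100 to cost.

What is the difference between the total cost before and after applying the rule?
300

Step 1: Original sum of cost = 515
Step 2: 3 records have category = 'home'
Step 3: Each affected record changes by 100
Step 4: Total change = 3 × 100 = 300
Step 5: New sum = 515 + 300 = 815
Step 6: Difference = |815 - 515| = 300
        (Sum increased by 300)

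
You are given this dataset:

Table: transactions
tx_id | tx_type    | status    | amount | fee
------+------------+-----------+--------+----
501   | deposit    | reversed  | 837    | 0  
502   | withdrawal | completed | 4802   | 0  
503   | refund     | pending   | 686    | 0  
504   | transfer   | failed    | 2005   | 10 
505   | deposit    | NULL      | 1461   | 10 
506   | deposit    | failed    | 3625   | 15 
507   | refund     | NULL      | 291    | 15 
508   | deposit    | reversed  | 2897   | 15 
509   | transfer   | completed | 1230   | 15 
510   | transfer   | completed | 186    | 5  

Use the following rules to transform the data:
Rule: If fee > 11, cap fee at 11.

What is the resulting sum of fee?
69

Step 1: 4 records have fee > 11
Step 2: These records originally summed to 60
Step 3: After capping: 4 × 11 = 44
Step 4: Unaffected records sum: 25
Step 5: Final sum = 44 + 25 = 69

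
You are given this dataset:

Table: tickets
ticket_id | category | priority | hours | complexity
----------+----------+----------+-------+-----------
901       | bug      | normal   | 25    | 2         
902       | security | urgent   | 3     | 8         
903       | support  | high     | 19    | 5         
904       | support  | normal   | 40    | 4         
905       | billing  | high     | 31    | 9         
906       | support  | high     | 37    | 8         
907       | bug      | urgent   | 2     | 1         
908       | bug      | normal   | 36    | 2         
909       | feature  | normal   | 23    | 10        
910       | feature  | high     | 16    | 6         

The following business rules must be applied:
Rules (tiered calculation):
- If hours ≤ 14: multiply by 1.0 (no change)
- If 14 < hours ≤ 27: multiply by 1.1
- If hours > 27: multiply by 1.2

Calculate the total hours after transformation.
269.1

Step 1: Tier 1 (hours ≤ 14): 2 records, sum = 5 × 1.0 = 5.0
Step 2: Tier 2 (14 < hours ≤ 27): 4 records, sum = 83 × 1.1 = 91.3
Step 3: Tier 3 (hours > 27): 4 records, sum = 144 × 1.2 = 172.8
Step 4: Final sum = 5.0 + 91.3 + 172.8 = 269.1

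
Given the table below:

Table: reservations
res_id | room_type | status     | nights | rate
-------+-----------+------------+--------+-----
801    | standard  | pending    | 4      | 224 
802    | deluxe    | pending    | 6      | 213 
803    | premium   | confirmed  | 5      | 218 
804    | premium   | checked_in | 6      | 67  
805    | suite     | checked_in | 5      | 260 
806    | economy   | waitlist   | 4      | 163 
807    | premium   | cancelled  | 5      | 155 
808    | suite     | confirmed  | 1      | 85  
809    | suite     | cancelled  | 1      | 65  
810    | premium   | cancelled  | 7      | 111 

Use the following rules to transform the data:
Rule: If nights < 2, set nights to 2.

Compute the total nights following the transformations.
46

Step 1: 2 records have nights < 2
Step 2: These records originally summed to 2
Step 3: After setting to minimum: 2 × 2 = 4
Step 4: Unaffected records sum: 42
Step 5: Final sum = 4 + 42 = 46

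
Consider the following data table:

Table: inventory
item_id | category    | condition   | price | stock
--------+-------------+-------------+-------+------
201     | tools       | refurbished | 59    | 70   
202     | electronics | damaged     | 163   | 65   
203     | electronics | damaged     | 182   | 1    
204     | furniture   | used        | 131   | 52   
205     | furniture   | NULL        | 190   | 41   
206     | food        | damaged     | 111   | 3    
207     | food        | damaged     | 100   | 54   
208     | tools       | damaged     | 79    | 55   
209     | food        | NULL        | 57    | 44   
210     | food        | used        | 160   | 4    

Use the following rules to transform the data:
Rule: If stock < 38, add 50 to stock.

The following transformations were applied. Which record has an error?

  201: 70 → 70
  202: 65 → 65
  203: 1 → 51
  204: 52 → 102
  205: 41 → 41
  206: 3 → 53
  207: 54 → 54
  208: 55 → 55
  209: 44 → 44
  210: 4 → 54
Record 204 has an error. The correct transformed value should be 52, not 102.

Step 1: Check each record against the rule
Step 2: Record 204 has stock = 52
Step 3: Since 52 >= 38, the bonus should not have been applied
Step 4: Correct value = 52, but claimed value = 102
Conclusion: Record 204 has the error.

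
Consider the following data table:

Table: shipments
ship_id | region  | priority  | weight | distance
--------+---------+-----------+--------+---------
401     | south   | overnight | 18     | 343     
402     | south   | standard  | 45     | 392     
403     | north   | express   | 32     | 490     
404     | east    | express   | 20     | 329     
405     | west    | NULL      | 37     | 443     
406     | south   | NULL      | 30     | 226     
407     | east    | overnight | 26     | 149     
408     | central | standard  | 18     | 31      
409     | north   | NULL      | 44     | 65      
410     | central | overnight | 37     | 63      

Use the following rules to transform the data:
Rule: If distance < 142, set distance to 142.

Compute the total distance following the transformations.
2798

Step 1: 3 records have distance < 142
Step 2: These records originally summed to 159
Step 3: After setting to minimum: 3 × 142 = 426
Step 4: Unaffected records sum: 2372
Step 5: Final sum = 426 + 2372 = 2798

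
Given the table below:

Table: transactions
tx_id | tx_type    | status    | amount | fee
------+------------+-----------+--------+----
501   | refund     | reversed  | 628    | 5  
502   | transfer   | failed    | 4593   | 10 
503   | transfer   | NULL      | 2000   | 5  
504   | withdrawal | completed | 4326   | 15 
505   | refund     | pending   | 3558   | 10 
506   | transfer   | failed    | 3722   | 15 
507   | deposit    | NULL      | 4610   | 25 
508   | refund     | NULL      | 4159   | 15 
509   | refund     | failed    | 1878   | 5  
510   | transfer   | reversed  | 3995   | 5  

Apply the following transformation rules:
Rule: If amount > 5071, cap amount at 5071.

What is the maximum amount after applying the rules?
4610

Step 1: Original maximum amount = 4610
Step 2: Check cap of 5071 against maximum
Step 3: No records exceed the cap (max 4610 <= cap 5071), so no capping applies
Step 4: Maximum after transformation = 4610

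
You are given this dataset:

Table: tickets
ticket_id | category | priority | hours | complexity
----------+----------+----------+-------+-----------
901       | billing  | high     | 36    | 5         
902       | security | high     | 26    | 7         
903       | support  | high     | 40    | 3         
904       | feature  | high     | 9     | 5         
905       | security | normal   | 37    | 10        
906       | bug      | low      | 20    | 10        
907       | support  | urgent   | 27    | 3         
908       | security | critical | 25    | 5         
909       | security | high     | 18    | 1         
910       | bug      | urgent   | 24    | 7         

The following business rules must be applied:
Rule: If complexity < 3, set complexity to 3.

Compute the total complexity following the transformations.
58

Step 1: 1 records have complexity < 3
Step 2: These records originally summed to 1
Step 3: After setting to minimum: 1 × 3 = 3
Step 4: Unaffected records sum: 55
Step 5: Final sum = 3 + 55 = 58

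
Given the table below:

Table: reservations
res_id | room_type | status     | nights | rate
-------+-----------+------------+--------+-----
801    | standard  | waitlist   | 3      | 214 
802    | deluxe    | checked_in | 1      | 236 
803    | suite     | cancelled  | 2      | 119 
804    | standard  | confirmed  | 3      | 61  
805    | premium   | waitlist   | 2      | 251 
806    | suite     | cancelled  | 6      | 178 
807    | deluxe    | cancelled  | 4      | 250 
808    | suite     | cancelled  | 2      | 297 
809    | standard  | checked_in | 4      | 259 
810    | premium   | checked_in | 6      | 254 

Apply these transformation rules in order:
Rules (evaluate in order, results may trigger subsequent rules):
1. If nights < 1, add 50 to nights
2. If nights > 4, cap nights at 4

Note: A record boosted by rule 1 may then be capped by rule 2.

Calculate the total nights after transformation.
29

Step 1: Apply rule 1 to records with nights < 1
  - 0 records get bonus of 50
  - Of these, 0 records then exceed 4 and get capped
Step 2: Apply rule 2 to records with nights > 4
  - 2 records (original) are capped
Step 3: Calculate final sum = 29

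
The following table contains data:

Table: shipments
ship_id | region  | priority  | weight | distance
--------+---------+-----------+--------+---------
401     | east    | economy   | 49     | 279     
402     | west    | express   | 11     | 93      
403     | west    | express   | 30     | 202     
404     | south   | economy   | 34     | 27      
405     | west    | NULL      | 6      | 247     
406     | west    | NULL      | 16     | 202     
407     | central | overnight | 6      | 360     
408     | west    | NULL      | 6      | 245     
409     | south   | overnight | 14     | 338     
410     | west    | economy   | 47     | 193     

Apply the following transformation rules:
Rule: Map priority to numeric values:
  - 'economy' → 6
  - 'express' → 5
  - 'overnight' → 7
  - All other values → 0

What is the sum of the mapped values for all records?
42

Step 1: Apply mapping to each record
Step 2: Count by status:
  'economy': 3 records × 6 = 18
  'express': 2 records × 5 = 10
  'overnight': 2 records × 7 = 14
Step 3: Sum all mapped values = 42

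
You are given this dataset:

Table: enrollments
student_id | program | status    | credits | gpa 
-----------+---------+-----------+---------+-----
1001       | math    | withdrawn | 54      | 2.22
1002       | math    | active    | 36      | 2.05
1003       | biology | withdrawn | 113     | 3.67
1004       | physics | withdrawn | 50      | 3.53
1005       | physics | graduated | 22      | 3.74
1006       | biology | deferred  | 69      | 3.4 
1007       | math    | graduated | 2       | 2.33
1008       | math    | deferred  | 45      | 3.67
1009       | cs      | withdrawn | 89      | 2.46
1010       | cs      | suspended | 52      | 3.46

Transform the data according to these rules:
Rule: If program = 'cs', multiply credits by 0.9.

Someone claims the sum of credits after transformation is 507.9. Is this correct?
No, the correct result is 517.9.

Step 1: Calculate the correct sum after transformation
Step 2: Apply multiplier 0.9 to records where program = 'cs'
Step 3: Correct result = 517.9
Step 4: Claimed result = 507.9
Step 5: 517.9 ≠ 507.9
Conclusion: The claimed result is incorrect. The correct answer is 517.9.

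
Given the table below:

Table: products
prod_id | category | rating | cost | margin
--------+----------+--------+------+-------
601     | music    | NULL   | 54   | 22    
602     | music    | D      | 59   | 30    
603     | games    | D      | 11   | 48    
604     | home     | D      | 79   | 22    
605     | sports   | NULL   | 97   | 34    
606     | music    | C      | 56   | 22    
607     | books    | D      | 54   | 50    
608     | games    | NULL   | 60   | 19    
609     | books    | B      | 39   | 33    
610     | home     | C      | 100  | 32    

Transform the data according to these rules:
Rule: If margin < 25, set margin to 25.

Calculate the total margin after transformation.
327

Step 1: 4 records have margin < 25
Step 2: These records originally summed to 85
Step 3: After setting to minimum: 4 × 25 = 100
Step 4: Unaffected records sum: 227
Step 5: Final sum = 100 + 227 = 327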